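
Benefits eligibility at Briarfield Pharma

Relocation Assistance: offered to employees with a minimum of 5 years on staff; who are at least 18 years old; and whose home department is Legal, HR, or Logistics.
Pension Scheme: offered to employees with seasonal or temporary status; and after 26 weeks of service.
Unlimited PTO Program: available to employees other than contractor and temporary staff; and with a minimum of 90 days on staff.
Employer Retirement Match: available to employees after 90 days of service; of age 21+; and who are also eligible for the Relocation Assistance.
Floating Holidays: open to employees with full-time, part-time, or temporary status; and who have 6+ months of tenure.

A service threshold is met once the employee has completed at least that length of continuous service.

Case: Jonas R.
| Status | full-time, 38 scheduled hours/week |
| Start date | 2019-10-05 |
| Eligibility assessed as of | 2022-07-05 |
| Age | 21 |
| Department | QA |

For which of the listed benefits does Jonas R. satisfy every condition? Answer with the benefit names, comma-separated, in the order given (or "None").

Service from 2019-10-05 to 2022-07-05: 1004 days.
Relocation Assistance — service 1004 days < 5 years (≈1825 days) ✗ → not eligible.
Pension Scheme — status full-time ✗ (requires seasonal or temporary) → not eligible.
Unlimited PTO Program — status full-time ✓ (not excluded); service 1004 days ≥ 90 days ✓ → eligible.
Employer Retirement Match — service 1004 days ≥ 90 days ✓; age 21 ≥ 21 ✓; not eligible for Relocation Assistance ✗ → not eligible.
Floating Holidays — status full-time ✓; service 1004 days ≥ 6 months (≈180 days) ✓ → eligible.

Unlimited PTO Program, Floating Holidays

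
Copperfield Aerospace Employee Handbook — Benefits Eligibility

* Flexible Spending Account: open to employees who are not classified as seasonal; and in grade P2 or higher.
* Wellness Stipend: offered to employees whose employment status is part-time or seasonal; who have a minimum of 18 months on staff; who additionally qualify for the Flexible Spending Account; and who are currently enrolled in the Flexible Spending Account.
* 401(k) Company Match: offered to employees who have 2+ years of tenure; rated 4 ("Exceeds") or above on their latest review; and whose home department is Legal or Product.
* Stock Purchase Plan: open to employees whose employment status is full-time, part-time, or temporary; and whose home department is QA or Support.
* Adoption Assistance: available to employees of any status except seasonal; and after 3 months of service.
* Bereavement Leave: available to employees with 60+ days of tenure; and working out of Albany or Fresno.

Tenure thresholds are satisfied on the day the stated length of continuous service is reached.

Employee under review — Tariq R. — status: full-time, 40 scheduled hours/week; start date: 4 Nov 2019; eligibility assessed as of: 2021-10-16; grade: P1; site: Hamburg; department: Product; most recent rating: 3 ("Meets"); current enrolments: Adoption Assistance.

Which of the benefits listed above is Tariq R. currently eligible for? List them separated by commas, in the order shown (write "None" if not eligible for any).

Adoption Assistance

Service from 4 Nov 2019 to 2021-10-16: 712 days.
Flexible Spending Account — status full-time ✓ (not excluded); grade P1 < P2 ✗ → not eligible.
Wellness Stipend — status full-time ✗ (requires part-time or seasonal) → not eligible.
401(k) Company Match — service 712 days < 2 years (≈730 days) ✗ → not eligible.
Stock Purchase Plan — status full-time ✓; dept Product ✗ → not eligible.
Adoption Assistance — status full-time ✓ (not excluded); service 712 days ≥ 3 months (≈90 days) ✓ → eligible.
Bereavement Leave — service 712 days ≥ 60 days ✓; site Hamburg ✗ (not Albany or Fresno) → not eligible.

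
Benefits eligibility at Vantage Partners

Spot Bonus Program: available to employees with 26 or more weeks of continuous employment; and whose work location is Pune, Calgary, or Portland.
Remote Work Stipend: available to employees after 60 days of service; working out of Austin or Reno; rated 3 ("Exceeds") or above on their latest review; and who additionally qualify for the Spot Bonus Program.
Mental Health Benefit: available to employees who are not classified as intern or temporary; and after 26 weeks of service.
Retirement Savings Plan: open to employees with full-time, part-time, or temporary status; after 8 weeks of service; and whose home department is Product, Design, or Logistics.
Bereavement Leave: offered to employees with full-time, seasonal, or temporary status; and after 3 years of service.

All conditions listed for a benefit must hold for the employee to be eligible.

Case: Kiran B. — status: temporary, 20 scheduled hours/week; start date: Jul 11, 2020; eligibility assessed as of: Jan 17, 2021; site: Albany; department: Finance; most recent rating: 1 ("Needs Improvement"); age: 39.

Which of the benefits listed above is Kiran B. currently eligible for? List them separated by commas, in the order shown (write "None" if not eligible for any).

Service from Jul 11, 2020 to Jan 17, 2021: 190 days.
Spot Bonus Program — service 190 days ≥ 26 weeks (≈182 days) ✓; site Albany ✗ (not Pune, Calgary, or Portland) → not eligible.
Remote Work Stipend — service 190 days ≥ 60 days ✓; site Albany ✗ (not Austin or Reno) → not eligible.
Mental Health Benefit — status temporary ✗ (excluded) → not eligible.
Retirement Savings Plan — status temporary ✓; service 190 days ≥ 8 weeks (≈56 days) ✓; dept Finance ✗ → not eligible.
Bereavement Leave — status temporary ✓; service 190 days < 3 years (≈1095 days) ✗ → not eligible.

None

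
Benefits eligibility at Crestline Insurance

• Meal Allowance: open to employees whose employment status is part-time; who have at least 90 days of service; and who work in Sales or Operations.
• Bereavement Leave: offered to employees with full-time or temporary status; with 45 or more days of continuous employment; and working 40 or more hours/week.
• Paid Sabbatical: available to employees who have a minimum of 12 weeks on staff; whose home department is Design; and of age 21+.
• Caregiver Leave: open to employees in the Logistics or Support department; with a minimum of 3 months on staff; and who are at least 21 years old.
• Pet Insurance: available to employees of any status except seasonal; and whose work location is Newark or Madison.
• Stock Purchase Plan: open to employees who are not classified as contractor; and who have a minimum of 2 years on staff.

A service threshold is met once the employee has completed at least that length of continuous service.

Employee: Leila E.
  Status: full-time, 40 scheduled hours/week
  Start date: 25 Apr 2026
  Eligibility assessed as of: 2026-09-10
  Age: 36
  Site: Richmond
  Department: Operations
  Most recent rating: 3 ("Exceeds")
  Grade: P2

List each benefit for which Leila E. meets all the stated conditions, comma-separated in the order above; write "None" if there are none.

Service from 25 Apr 2026 to 2026-09-10: 138 days.
Meal Allowance — status full-time ✗ (requires part-time) → not eligible.
Bereavement Leave — status full-time ✓; service 138 days ≥ 45 days ✓; 40 hrs/wk ≥ 40 ✓ → eligible.
Paid Sabbatical — service 138 days ≥ 12 weeks (≈84 days) ✓; dept Operations ✗ → not eligible.
Caregiver Leave — dept Operations ✗ → not eligible.
Pet Insurance — status full-time ✓ (not excluded); site Richmond ✗ (not Newark or Madison) → not eligible.
Stock Purchase Plan — status full-time ✓ (not excluded); service 138 days < 2 years (≈730 days) ✗ → not eligible.

Bereavement Leave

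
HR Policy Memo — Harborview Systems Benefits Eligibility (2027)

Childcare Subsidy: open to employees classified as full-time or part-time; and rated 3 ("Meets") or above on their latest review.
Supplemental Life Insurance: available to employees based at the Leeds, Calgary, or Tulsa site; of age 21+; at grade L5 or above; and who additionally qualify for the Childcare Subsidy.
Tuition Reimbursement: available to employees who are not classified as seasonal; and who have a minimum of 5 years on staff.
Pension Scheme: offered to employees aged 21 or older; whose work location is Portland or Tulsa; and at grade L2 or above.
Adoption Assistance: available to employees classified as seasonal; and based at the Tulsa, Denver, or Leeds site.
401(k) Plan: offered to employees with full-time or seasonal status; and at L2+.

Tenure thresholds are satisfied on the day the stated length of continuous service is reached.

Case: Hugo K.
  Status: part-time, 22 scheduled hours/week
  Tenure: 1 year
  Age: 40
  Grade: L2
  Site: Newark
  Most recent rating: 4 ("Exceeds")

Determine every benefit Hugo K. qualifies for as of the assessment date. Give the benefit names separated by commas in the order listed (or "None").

Childcare Subsidy — status part-time ✓; rating 4 ≥ 3 ✓ → eligible.
Supplemental Life Insurance — site Newark ✗ (not Leeds, Calgary, or Tulsa) → not eligible.
Tuition Reimbursement — status part-time ✓ (not excluded); service 1 year < 5 years ✗ → not eligible.
Pension Scheme — age 40 ≥ 21 ✓; site Newark ✗ (not Portland or Tulsa) → not eligible.
Adoption Assistance — status part-time ✗ (requires seasonal) → not eligible.
401(k) Plan — status part-time ✗ (requires full-time or seasonal) → not eligible.

Childcare Subsidy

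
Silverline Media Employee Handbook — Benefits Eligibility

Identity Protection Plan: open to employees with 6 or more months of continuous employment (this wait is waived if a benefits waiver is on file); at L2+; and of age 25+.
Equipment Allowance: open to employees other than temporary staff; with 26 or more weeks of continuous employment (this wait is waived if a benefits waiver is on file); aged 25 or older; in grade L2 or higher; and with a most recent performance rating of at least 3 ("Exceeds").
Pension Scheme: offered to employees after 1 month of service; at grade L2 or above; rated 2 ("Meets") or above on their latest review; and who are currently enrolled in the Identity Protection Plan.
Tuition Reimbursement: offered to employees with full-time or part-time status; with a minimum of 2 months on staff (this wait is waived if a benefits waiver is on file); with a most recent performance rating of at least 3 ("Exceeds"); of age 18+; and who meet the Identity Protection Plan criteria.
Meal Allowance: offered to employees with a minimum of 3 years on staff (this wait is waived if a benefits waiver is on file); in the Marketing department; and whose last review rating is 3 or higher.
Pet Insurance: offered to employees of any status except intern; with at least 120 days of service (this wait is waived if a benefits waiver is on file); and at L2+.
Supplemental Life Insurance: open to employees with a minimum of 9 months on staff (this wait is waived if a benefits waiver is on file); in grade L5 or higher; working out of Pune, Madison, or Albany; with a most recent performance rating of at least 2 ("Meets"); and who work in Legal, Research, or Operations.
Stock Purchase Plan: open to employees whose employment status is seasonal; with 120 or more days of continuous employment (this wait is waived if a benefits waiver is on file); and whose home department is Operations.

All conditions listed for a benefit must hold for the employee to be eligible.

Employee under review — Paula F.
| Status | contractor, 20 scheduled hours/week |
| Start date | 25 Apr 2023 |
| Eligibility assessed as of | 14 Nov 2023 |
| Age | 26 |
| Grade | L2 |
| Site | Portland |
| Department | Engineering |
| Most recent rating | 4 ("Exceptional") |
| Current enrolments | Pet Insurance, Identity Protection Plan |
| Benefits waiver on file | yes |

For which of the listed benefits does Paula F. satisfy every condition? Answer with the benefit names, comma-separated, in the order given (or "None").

Identity Protection Plan, Equipment Allowance, Pension Scheme, Pet Insurance

Service from 25 Apr 2023 to 14 Nov 2023: 203 days.
Identity Protection Plan — benefits waiver on file ✓; grade L2 ≥ L2 ✓; age 26 ≥ 25 ✓ → eligible.
Equipment Allowance — status contractor ✓ (not excluded); benefits waiver on file ✓; age 26 ≥ 25 ✓; grade L2 ≥ L2 ✓; rating 4 ≥ 3 ✓ → eligible.
Pension Scheme — service 203 days ≥ 1 month (≈30 days) ✓; grade L2 ≥ L2 ✓; rating 4 ≥ 2 ✓; enrolled in Identity Protection Plan ✓ → eligible.
Tuition Reimbursement — status contractor ✗ (requires full-time or part-time) → not eligible.
Meal Allowance — benefits waiver on file ✓; dept Engineering ✗ → not eligible.
Pet Insurance — status contractor ✓ (not excluded); benefits waiver on file ✓; grade L2 ≥ L2 ✓ → eligible.
Supplemental Life Insurance — benefits waiver on file ✓; grade L2 < L5 ✗ → not eligible.
Stock Purchase Plan — status contractor ✗ (requires seasonal) → not eligible.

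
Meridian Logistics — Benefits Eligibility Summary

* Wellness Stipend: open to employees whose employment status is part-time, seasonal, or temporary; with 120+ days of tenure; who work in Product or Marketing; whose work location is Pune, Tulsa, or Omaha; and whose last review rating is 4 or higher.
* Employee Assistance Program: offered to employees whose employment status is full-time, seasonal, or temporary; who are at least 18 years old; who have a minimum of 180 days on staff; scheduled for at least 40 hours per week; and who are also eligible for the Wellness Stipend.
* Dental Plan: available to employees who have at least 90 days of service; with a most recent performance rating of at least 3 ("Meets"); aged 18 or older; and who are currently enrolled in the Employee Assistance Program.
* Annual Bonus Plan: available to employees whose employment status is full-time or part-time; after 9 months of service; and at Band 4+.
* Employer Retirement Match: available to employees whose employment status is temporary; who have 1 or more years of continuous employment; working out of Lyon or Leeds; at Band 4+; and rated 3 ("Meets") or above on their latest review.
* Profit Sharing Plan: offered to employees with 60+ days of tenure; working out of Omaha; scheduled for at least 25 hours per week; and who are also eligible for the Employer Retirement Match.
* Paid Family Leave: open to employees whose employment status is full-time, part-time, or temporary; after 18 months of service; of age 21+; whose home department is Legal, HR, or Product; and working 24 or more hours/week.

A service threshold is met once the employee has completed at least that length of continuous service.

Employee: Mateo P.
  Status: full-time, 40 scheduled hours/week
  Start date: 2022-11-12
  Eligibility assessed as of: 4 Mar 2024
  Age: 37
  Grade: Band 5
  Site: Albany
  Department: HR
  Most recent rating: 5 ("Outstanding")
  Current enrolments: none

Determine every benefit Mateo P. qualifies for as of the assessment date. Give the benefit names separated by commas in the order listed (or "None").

Service from 2022-11-12 to 4 Mar 2024: 478 days.
Wellness Stipend — status full-time ✗ (requires part-time, seasonal, or temporary) → not eligible.
Employee Assistance Program — status full-time ✓; age 37 ≥ 18 ✓; service 478 days ≥ 180 days ✓; 40 hrs/wk ≥ 40 ✓; not eligible for Wellness Stipend ✗ → not eligible.
Dental Plan — service 478 days ≥ 90 days ✓; rating 5 ≥ 3 ✓; age 37 ≥ 18 ✓; not enrolled in Employee Assistance Program ✗ → not eligible.
Annual Bonus Plan — status full-time ✓; service 478 days ≥ 9 months (≈270 days) ✓; grade Band 5 ≥ Band 4 ✓ → eligible.
Employer Retirement Match — status full-time ✗ (requires temporary) → not eligible.
Profit Sharing Plan — service 478 days ≥ 60 days ✓; site Albany ✗ (not Omaha) → not eligible.
Paid Family Leave — status full-time ✓; service 478 days < 18 months (≈540 days) ✗ → not eligible.

Annual Bonus Plan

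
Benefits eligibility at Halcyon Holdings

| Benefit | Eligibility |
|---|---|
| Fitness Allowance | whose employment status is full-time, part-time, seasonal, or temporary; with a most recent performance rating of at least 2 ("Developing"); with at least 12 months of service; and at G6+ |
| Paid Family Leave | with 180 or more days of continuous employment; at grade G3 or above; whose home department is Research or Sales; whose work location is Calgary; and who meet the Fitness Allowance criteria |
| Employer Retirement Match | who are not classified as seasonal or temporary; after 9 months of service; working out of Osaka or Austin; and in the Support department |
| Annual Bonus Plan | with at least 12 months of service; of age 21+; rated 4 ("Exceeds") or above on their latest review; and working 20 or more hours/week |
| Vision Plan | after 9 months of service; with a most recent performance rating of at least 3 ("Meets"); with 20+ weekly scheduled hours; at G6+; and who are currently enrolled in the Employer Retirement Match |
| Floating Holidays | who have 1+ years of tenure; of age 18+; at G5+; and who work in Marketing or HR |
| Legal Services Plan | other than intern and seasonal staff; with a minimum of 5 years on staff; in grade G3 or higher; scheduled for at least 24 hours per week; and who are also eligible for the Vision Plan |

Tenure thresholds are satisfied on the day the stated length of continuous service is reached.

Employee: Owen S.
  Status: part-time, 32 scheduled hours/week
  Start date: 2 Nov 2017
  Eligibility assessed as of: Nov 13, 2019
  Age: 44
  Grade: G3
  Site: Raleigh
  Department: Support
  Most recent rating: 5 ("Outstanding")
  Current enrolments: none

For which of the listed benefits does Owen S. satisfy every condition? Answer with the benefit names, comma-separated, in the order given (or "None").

Annual Bonus Plan

Service from 2 Nov 2017 to Nov 13, 2019: 741 days.
Fitness Allowance — status part-time ✓; rating 5 ≥ 2 ✓; service 741 days ≥ 12 months (≈360 days) ✓; grade G3 < G6 ✗ → not eligible.
Paid Family Leave — service 741 days ≥ 180 days ✓; grade G3 ≥ G3 ✓; dept Support ✗ → not eligible.
Employer Retirement Match — status part-time ✓ (not excluded); service 741 days ≥ 9 months (≈270 days) ✓; site Raleigh ✗ (not Osaka or Austin) → not eligible.
Annual Bonus Plan — service 741 days ≥ 12 months (≈360 days) ✓; age 44 ≥ 21 ✓; rating 5 ≥ 4 ✓; 32 hrs/wk ≥ 20 ✓ → eligible.
Vision Plan — service 741 days ≥ 9 months (≈270 days) ✓; rating 5 ≥ 3 ✓; 32 hrs/wk ≥ 20 ✓; grade G3 < G6 ✗ → not eligible.
Floating Holidays — service 741 days ≥ 1 year (≈365 days) ✓; age 44 ≥ 18 ✓; grade G3 < G5 ✗ → not eligible.
Legal Services Plan — status part-time ✓ (not excluded); service 741 days < 5 years (≈1825 days) ✗ → not eligible.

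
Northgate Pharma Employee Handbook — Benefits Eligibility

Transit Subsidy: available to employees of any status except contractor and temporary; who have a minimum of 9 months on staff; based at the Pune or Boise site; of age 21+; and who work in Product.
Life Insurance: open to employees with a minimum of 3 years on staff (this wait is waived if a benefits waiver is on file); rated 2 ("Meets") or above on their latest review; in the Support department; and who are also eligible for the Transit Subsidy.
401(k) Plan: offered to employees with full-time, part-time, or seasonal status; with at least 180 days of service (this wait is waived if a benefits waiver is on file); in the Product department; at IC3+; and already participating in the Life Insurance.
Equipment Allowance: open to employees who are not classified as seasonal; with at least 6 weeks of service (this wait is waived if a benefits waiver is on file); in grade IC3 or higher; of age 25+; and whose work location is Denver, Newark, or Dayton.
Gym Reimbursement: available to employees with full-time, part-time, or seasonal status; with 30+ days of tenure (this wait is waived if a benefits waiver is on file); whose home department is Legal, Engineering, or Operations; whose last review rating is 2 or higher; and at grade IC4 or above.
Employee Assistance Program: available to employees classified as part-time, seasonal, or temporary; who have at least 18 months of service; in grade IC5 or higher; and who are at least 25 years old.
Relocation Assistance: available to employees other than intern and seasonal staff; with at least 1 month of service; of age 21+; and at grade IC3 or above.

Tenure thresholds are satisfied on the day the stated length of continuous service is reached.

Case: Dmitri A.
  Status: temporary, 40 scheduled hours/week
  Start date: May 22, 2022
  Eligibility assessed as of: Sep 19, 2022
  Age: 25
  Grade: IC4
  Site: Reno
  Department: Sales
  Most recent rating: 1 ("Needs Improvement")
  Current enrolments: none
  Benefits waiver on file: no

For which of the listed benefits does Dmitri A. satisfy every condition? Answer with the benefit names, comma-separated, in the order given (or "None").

Service from May 22, 2022 to Sep 19, 2022: 120 days.
Transit Subsidy — status temporary ✗ (excluded) → not eligible.
Life Insurance — no waiver, service 120 days < 3 years (≈1095 days) ✗ → not eligible.
401(k) Plan — status temporary ✗ (requires full-time, part-time, or seasonal) → not eligible.
Equipment Allowance — status temporary ✓ (not excluded); no waiver, service 120 days ≥ 6 weeks (≈42 days) ✓; grade IC4 ≥ IC3 ✓; age 25 ≥ 25 ✓; site Reno ✗ (not Denver, Newark, or Dayton) → not eligible.
Gym Reimbursement — status temporary ✗ (requires full-time, part-time, or seasonal) → not eligible.
Employee Assistance Program — status temporary ✓; service 120 days < 18 months (≈540 days) ✗ → not eligible.
Relocation Assistance — status temporary ✓ (not excluded); service 120 days ≥ 1 month (≈30 days) ✓; age 25 ≥ 21 ✓; grade IC4 ≥ IC3 ✓ → eligible.

Relocation Assistance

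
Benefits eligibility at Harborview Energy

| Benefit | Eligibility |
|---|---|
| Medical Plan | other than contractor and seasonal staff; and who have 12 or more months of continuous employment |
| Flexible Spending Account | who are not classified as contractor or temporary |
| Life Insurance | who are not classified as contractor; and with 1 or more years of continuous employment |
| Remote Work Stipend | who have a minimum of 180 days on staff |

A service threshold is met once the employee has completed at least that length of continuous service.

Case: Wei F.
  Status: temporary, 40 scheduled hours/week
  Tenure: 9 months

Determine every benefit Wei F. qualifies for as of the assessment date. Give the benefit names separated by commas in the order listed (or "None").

Medical Plan — status temporary ✓ (not excluded); service 9 months < 12 months ✗ → not eligible.
Flexible Spending Account — status temporary ✗ (excluded) → not eligible.
Life Insurance — status temporary ✓ (not excluded); service 9 months < 1 year (≈365 days) ✗ → not eligible.
Remote Work Stipend — service 9 months ≥ 180 days ✓ → eligible.

Remote Work Stipend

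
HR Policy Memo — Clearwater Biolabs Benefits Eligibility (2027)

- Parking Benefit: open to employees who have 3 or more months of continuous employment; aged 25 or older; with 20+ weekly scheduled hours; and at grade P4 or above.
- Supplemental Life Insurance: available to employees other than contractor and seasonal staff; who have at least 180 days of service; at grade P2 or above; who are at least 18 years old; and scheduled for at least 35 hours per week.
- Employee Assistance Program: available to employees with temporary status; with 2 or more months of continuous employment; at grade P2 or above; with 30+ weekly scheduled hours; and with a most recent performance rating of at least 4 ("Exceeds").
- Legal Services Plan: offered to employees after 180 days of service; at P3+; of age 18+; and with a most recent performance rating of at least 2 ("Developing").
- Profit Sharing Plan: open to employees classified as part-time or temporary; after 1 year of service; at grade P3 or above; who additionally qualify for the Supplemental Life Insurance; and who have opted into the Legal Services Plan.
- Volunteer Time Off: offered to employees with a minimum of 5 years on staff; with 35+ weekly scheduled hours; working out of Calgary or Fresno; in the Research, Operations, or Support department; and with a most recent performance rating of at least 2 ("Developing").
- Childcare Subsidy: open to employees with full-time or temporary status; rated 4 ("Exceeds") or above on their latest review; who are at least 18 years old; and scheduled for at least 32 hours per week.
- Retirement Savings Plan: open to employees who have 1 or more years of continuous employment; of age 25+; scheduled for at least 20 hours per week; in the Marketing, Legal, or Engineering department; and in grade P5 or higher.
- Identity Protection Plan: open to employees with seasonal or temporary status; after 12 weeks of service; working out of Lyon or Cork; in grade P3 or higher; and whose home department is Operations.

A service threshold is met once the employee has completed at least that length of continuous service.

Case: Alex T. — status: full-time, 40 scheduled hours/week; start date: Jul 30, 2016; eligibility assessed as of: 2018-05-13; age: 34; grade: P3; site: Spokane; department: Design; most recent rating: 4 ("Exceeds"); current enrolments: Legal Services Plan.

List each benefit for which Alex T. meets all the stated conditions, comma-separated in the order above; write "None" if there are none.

Supplemental Life Insurance, Legal Services Plan, Childcare Subsidy

Service from Jul 30, 2016 to 2018-05-13: 652 days.
Parking Benefit — service 652 days ≥ 3 months (≈90 days) ✓; age 34 ≥ 25 ✓; 40 hrs/wk ≥ 20 ✓; grade P3 < P4 ✗ → not eligible.
Supplemental Life Insurance — status full-time ✓ (not excluded); service 652 days ≥ 180 days ✓; grade P3 ≥ P2 ✓; age 34 ≥ 18 ✓; 40 hrs/wk ≥ 35 ✓ → eligible.
Employee Assistance Program — status full-time ✗ (requires temporary) → not eligible.
Legal Services Plan — service 652 days ≥ 180 days ✓; grade P3 ≥ P3 ✓; age 34 ≥ 18 ✓; rating 4 ≥ 2 ✓ → eligible.
Profit Sharing Plan — status full-time ✗ (requires part-time or temporary) → not eligible.
Volunteer Time Off — service 652 days < 5 years (≈1825 days) ✗ → not eligible.
Childcare Subsidy — status full-time ✓; rating 4 ≥ 4 ✓; age 34 ≥ 18 ✓; 40 hrs/wk ≥ 32 ✓ → eligible.
Retirement Savings Plan — service 652 days ≥ 1 year (≈365 days) ✓; age 34 ≥ 25 ✓; 40 hrs/wk ≥ 20 ✓; dept Design ✗ → not eligible.
Identity Protection Plan — status full-time ✗ (requires seasonal or temporary) → not eligible.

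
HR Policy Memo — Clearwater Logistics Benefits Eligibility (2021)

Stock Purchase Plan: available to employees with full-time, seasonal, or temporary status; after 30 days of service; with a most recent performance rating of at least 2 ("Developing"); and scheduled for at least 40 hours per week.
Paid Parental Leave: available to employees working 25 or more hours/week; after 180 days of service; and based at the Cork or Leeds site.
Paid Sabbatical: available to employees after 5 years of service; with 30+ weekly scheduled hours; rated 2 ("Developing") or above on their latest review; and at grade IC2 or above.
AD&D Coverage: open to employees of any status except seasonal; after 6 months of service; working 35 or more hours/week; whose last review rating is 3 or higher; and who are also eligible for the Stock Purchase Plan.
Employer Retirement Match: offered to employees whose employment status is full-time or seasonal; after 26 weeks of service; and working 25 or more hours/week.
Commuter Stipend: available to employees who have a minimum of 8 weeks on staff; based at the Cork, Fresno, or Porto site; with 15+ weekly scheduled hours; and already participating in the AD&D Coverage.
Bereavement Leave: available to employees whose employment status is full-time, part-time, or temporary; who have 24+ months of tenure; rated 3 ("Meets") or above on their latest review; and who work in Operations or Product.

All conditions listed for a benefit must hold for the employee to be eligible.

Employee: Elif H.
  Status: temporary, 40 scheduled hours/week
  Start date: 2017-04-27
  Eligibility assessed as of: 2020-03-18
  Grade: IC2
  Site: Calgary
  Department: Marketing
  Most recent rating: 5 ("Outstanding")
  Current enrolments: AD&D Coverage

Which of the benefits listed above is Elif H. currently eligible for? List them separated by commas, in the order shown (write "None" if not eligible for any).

Service from 2017-04-27 to 2020-03-18: 1056 days.
Stock Purchase Plan — status temporary ✓; service 1056 days ≥ 30 days ✓; rating 5 ≥ 2 ✓; 40 hrs/wk ≥ 40 ✓ → eligible.
Paid Parental Leave — 40 hrs/wk ≥ 25 ✓; service 1056 days ≥ 180 days ✓; site Calgary ✗ (not Cork or Leeds) → not eligible.
Paid Sabbatical — service 1056 days < 5 years (≈1825 days) ✗ → not eligible.
AD&D Coverage — status temporary ✓ (not excluded); service 1056 days ≥ 6 months (≈180 days) ✓; 40 hrs/wk ≥ 35 ✓; rating 5 ≥ 3 ✓; eligible for Stock Purchase Plan ✓ → eligible.
Employer Retirement Match — status temporary ✗ (requires full-time or seasonal) → not eligible.
Commuter Stipend — service 1056 days ≥ 8 weeks (≈56 days) ✓; site Calgary ✗ (not Cork, Fresno, or Porto) → not eligible.
Bereavement Leave — status temporary ✓; service 1056 days ≥ 24 months (≈720 days) ✓; rating 5 ≥ 3 ✓; dept Marketing ✗ → not eligible.

Stock Purchase Plan, AD&D Coverage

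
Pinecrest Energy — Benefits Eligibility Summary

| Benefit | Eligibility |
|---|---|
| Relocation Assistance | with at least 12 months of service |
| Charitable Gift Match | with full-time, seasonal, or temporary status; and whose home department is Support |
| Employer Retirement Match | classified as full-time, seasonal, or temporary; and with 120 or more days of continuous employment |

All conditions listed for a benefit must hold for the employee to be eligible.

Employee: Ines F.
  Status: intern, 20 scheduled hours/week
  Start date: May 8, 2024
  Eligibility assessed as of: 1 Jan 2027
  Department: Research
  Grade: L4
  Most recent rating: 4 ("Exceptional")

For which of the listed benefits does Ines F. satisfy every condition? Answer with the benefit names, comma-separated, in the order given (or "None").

Relocation Assistance

Service from May 8, 2024 to 1 Jan 2027: 968 days.
Relocation Assistance — service 968 days ≥ 12 months (≈360 days) ✓ → eligible.
Charitable Gift Match — status intern ✗ (requires full-time, seasonal, or temporary) → not eligible.
Employer Retirement Match — status intern ✗ (requires full-time, seasonal, or temporary) → not eligible.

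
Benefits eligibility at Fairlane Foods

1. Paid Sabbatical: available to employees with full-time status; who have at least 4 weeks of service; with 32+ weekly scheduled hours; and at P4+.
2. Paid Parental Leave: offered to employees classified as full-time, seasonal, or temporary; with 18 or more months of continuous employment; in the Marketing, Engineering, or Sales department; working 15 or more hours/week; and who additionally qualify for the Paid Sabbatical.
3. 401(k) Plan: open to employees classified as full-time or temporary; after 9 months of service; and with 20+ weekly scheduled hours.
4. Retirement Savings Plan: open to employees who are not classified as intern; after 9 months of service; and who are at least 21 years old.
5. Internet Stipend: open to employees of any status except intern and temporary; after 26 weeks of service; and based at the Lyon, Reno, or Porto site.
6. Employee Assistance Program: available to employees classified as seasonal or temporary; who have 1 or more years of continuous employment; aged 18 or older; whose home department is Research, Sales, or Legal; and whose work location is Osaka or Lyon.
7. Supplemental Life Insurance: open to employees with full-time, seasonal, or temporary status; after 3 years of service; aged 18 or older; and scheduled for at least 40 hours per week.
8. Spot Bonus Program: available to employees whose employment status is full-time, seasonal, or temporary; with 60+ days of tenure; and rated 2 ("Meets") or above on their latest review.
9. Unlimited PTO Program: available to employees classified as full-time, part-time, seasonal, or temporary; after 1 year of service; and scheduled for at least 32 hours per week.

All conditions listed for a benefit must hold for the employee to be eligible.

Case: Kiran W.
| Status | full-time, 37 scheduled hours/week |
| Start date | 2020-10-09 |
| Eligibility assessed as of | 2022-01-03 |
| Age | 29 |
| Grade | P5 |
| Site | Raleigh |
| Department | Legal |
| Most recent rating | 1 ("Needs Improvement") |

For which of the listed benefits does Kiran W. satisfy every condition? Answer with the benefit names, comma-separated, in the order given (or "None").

Service from 2020-10-09 to 2022-01-03: 451 days.
Paid Sabbatical — status full-time ✓; service 451 days ≥ 4 weeks (≈28 days) ✓; 37 hrs/wk ≥ 32 ✓; grade P5 ≥ P4 ✓ → eligible.
Paid Parental Leave — status full-time ✓; service 451 days < 18 months (≈540 days) ✗ → not eligible.
401(k) Plan — status full-time ✓; service 451 days ≥ 9 months (≈270 days) ✓; 37 hrs/wk ≥ 20 ✓ → eligible.
Retirement Savings Plan — status full-time ✓ (not excluded); service 451 days ≥ 9 months (≈270 days) ✓; age 29 ≥ 21 ✓ → eligible.
Internet Stipend — status full-time ✓ (not excluded); service 451 days ≥ 26 weeks (≈182 days) ✓; site Raleigh ✗ (not Lyon, Reno, or Porto) → not eligible.
Employee Assistance Program — status full-time ✗ (requires seasonal or temporary) → not eligible.
Supplemental Life Insurance — status full-time ✓; service 451 days < 3 years (≈1095 days) ✗ → not eligible.
Spot Bonus Program — status full-time ✓; service 451 days ≥ 60 days ✓; rating 1 < 2 ✗ → not eligible.
Unlimited PTO Program — status full-time ✓; service 451 days ≥ 1 year (≈365 days) ✓; 37 hrs/wk ≥ 32 ✓ → eligible.

Paid Sabbatical, 401(k) Plan, Retirement Savings Plan, Unlimited PTO Program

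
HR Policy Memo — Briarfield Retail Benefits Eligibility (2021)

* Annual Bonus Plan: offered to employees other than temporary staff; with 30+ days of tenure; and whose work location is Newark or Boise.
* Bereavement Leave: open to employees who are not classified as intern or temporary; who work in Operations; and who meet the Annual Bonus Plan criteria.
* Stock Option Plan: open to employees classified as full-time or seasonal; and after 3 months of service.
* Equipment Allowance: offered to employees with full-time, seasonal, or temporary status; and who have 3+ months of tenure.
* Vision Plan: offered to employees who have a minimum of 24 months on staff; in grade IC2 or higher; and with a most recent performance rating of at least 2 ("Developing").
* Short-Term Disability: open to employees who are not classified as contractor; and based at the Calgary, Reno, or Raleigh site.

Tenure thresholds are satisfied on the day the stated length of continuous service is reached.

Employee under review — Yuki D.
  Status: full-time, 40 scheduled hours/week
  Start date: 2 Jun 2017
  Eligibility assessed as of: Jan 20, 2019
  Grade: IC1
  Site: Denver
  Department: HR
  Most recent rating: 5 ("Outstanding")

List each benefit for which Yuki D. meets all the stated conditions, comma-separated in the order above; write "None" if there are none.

Stock Option Plan, Equipment Allowance

Service from 2 Jun 2017 to Jan 20, 2019: 597 days.
Annual Bonus Plan — status full-time ✓ (not excluded); service 597 days ≥ 30 days ✓; site Denver ✗ (not Newark or Boise) → not eligible.
Bereavement Leave — status full-time ✓ (not excluded); dept HR ✗ → not eligible.
Stock Option Plan — status full-time ✓; service 597 days ≥ 3 months (≈90 days) ✓ → eligible.
Equipment Allowance — status full-time ✓; service 597 days ≥ 3 months (≈90 days) ✓ → eligible.
Vision Plan — service 597 days < 24 months (≈720 days) ✗ → not eligible.
Short-Term Disability — status full-time ✓ (not excluded); site Denver ✗ (not Calgary, Reno, or Raleigh) → not eligible.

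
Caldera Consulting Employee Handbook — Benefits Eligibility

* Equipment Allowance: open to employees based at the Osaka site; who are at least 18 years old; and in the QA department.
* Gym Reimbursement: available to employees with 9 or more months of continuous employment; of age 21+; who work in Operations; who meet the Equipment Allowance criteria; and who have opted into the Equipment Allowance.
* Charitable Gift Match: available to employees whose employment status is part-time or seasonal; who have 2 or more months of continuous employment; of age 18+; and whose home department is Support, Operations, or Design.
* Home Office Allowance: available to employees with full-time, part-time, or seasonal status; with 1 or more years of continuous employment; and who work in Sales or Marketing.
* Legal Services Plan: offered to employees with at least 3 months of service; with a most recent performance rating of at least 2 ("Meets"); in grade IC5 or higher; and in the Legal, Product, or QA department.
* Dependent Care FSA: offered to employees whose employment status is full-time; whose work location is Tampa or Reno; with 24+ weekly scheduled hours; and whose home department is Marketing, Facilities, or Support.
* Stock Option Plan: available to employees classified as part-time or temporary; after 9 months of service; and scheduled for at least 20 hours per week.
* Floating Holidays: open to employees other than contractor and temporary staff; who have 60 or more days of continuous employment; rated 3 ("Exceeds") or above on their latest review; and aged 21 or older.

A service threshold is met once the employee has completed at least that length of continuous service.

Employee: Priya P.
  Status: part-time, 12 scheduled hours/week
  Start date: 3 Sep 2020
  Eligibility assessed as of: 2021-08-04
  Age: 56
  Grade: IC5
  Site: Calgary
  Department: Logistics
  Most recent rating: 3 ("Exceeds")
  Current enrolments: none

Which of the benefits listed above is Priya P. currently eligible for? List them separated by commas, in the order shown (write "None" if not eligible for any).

Service from 3 Sep 2020 to 2021-08-04: 335 days.
Equipment Allowance — site Calgary ✗ (not Osaka) → not eligible.
Gym Reimbursement — service 335 days ≥ 9 months (≈270 days) ✓; age 56 ≥ 21 ✓; dept Logistics ✗ → not eligible.
Charitable Gift Match — status part-time ✓; service 335 days ≥ 2 months (≈60 days) ✓; age 56 ≥ 18 ✓; dept Logistics ✗ → not eligible.
Home Office Allowance — status part-time ✓; service 335 days < 1 year (≈365 days) ✗ → not eligible.
Legal Services Plan — service 335 days ≥ 3 months (≈90 days) ✓; rating 3 ≥ 2 ✓; grade IC5 ≥ IC5 ✓; dept Logistics ✗ → not eligible.
Dependent Care FSA — status part-time ✗ (requires full-time) → not eligible.
Stock Option Plan — status part-time ✓; service 335 days ≥ 9 months (≈270 days) ✓; 12 hrs/wk < 20 ✗ → not eligible.
Floating Holidays — status part-time ✓ (not excluded); service 335 days ≥ 60 days ✓; rating 3 ≥ 3 ✓; age 56 ≥ 21 ✓ → eligible.

Floating Holidays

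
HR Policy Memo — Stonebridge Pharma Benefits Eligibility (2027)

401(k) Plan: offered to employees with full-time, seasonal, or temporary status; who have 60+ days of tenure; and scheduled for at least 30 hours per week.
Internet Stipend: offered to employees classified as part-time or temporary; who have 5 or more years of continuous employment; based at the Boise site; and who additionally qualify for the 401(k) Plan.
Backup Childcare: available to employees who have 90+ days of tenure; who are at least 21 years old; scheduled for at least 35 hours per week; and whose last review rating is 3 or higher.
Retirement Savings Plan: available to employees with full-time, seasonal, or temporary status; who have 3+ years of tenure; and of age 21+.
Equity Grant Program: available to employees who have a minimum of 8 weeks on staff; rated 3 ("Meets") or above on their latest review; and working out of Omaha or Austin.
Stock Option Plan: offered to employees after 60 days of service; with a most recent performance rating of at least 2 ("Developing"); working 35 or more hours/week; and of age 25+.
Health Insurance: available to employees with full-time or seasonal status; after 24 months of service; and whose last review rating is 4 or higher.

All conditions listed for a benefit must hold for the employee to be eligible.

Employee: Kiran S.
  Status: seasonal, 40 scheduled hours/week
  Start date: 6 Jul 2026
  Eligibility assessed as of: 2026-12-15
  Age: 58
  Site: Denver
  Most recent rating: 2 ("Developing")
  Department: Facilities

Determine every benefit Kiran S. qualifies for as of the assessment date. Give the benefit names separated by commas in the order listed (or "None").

Service from 6 Jul 2026 to 2026-12-15: 162 days.
401(k) Plan — status seasonal ✓; service 162 days ≥ 60 days ✓; 40 hrs/wk ≥ 30 ✓ → eligible.
Internet Stipend — status seasonal ✗ (requires part-time or temporary) → not eligible.
Backup Childcare — service 162 days ≥ 90 days ✓; age 58 ≥ 21 ✓; 40 hrs/wk ≥ 35 ✓; rating 2 < 3 ✗ → not eligible.
Retirement Savings Plan — status seasonal ✓; service 162 days < 3 years (≈1095 days) ✗ → not eligible.
Equity Grant Program — service 162 days ≥ 8 weeks (≈56 days) ✓; rating 2 < 3 ✗ → not eligible.
Stock Option Plan — service 162 days ≥ 60 days ✓; rating 2 ≥ 2 ✓; 40 hrs/wk ≥ 35 ✓; age 58 ≥ 25 ✓ → eligible.
Health Insurance — status seasonal ✓; service 162 days < 24 months (≈720 days) ✗ → not eligible.

401(k) Plan, Stock Option Plan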